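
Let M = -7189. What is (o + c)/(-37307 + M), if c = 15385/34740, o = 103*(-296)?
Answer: 211827547/309158208 ≈ 0.68517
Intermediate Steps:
o = -30488
c = 3077/6948 (c = 15385*(1/34740) = 3077/6948 ≈ 0.44286)
(o + c)/(-37307 + M) = (-30488 + 3077/6948)/(-37307 - 7189) = -211827547/6948/(-44496) = -211827547/6948*(-1/44496) = 211827547/309158208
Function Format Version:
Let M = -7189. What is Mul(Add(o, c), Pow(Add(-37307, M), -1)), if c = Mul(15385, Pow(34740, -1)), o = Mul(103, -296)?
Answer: Rational(211827547, 309158208) ≈ 0.68517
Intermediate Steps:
o = -30488
c = Rational(3077, 6948) (c = Mul(15385, Rational(1, 34740)) = Rational(3077, 6948) ≈ 0.44286)
Mul(Add(o, c), Pow(Add(-37307, M), -1)) = Mul(Add(-30488, Rational(3077, 6948)), Pow(Add(-37307, -7189), -1)) = Mul(Rational(-211827547, 6948), Pow(-44496, -1)) = Mul(Rational(-211827547, 6948), Rational(-1, 44496)) = Rational(211827547, 309158208)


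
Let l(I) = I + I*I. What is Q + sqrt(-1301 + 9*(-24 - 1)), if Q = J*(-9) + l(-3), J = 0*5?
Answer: 6 + I*sqrt(1526) ≈ 6.0 + 39.064*I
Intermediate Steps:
l(I) = I + I**2
J = 0
Q = 6 (Q = 0*(-9) - 3*(1 - 3) = 0 - 3*(-2) = 0 + 6 = 6)
Q + sqrt(-1301 + 9*(-24 - 1)) = 6 + sqrt(-1301 + 9*(-24 - 1)) = 6 + sqrt(-1301 + 9*(-25)) = 6 + sqrt(-1301 - 225) = 6 + sqrt(-1526) = 6 + I*sqrt(1526)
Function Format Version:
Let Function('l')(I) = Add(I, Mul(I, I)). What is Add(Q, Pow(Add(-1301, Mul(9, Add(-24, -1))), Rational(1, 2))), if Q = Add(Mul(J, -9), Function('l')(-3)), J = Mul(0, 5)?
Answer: Add(6, Mul(I, Pow(1526, Rational(1, 2)))) ≈ Add(6.0000, Mul(39.064, I))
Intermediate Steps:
Function('l')(I) = Add(I, Pow(I, 2))
J = 0
Q = 6 (Q = Add(Mul(0, -9), Mul(-3, Add(1, -3))) = Add(0, Mul(-3, -2)) = Add(0, 6) = 6)
Add(Q, Pow(Add(-1301, Mul(9, Add(-24, -1))), Rational(1, 2))) = Add(6, Pow(Add(-1301, Mul(9, Add(-24, -1))), Rational(1, 2))) = Add(6, Pow(Add(-1301, Mul(9, -25)), Rational(1, 2))) = Add(6, Pow(Add(-1301, -225), Rational(1, 2))) = Add(6, Pow(-1526, Rational(1, 2))) = Add(6, Mul(I, Pow(1526, Rational(1, 2))))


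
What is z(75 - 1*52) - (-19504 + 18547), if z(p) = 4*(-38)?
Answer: 805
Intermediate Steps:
z(p) = -152
z(75 - 1*52) - (-19504 + 18547) = -152 - (-19504 + 18547) = -152 - 1*(-957) = -152 + 957 = 805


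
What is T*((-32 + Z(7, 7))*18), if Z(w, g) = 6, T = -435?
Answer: 203580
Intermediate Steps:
T*((-32 + Z(7, 7))*18) = -435*(-32 + 6)*18 = -(-11310)*18 = -435*(-468) = 203580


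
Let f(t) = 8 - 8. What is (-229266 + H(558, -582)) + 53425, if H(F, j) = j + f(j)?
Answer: -176423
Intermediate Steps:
f(t) = 0
H(F, j) = j (H(F, j) = j + 0 = j)
(-229266 + H(558, -582)) + 53425 = (-229266 - 582) + 53425 = -229848 + 53425 = -176423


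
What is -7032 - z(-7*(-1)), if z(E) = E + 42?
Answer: -7081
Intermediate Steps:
z(E) = 42 + E
-7032 - z(-7*(-1)) = -7032 - (42 - 7*(-1)) = -7032 - (42 + 7) = -7032 - 1*49 = -7032 - 49 = -7081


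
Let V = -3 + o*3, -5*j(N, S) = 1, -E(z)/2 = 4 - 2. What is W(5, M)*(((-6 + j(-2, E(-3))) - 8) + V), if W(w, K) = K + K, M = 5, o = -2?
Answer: -232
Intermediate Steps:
E(z) = -4 (E(z) = -2*(4 - 2) = -2*2 = -4)
j(N, S) = -⅕ (j(N, S) = -⅕*1 = -⅕)
V = -9 (V = -3 - 2*3 = -3 - 6 = -9)
W(w, K) = 2*K
W(5, M)*(((-6 + j(-2, E(-3))) - 8) + V) = (2*5)*(((-6 - ⅕) - 8) - 9) = 10*((-31/5 - 8) - 9) = 10*(-71/5 - 9) = 10*(-116/5) = -232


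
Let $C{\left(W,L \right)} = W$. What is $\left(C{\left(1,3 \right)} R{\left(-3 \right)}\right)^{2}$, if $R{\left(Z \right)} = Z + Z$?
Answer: $36$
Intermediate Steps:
$R{\left(Z \right)} = 2 Z$
$\left(C{\left(1,3 \right)} R{\left(-3 \right)}\right)^{2} = \left(1 \cdot 2 \left(-3\right)\right)^{2} = \left(1 \left(-6\right)\right)^{2} = \left(-6\right)^{2} = 36$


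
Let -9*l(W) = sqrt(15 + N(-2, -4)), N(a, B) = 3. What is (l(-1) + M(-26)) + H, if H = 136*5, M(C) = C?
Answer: 654 - sqrt(2)/3 ≈ 653.53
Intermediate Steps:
H = 680
l(W) = -sqrt(2)/3 (l(W) = -sqrt(15 + 3)/9 = -sqrt(2)/3)
(l(-1) + M(-26)) + H = (-sqrt(2)/3 - 26) + 680 = (-26 - sqrt(2)/3) + 680 = 654 - sqrt(2)/3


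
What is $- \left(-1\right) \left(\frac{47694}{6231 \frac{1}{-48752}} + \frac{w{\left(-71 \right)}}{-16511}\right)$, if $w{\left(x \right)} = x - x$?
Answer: $- \frac{775059296}{2077} \approx -3.7316 \cdot 10^{5}$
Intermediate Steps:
$w{\left(x \right)} = 0$
$- \left(-1\right) \left(\frac{47694}{6231 \frac{1}{-48752}} + \frac{w{\left(-71 \right)}}{-16511}\right) = - \left(-1\right) \left(\frac{47694}{6231 \frac{1}{-48752}} + \frac{0}{-16511}\right) = - \left(-1\right) \left(\frac{47694}{6231 \left(- \frac{1}{48752}\right)} + 0 \left(- \frac{1}{16511}\right)\right) = - \left(-1\right) \left(\frac{47694}{- \frac{6231}{48752}} + 0\right) = - \left(-1\right) \left(47694 \left(- \frac{48752}{6231}\right) + 0\right) = - \left(-1\right) \left(- \frac{775059296}{2077} + 0\right) = - \frac{\left(-1\right) \left(-775059296\right)}{2077} = \left(-1\right) \frac{775059296}{2077} = - \frac{775059296}{2077}$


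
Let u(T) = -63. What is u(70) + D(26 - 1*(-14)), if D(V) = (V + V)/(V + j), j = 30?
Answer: -433/7 ≈ -61.857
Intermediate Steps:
D(V) = 2*V/(30 + V) (D(V) = (V + V)/(V + 30) = (2*V)/(30 + V) = 2*V/(30 + V))
u(70) + D(26 - 1*(-14)) = -63 + 2*(26 - 1*(-14))/(30 + (26 - 1*(-14))) = -63 + 2*(26 + 14)/(30 + (26 + 14)) = -63 + 2*40/(30 + 40) = -63 + 2*40/70 = -63 + 2*40*(1/70) = -63 + 8/7 = -433/7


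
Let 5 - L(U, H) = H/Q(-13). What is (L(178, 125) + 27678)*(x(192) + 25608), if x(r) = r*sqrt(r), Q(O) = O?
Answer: 9218982432/13 + 552966144*sqrt(3)/13 ≈ 7.8283e+8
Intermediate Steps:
L(U, H) = 5 + H/13 (L(U, H) = 5 - H/(-13) = 5 - H*(-1)/13 = 5 - (-1)*H/13 = 5 + H/13)
x(r) = r**(3/2)
(L(178, 125) + 27678)*(x(192) + 25608) = ((5 + (1/13)*125) + 27678)*(192**(3/2) + 25608) = ((5 + 125/13) + 27678)*(1536*sqrt(3) + 25608) = (190/13 + 27678)*(25608 + 1536*sqrt(3)) = 360004*(25608 + 1536*sqrt(3))/13 = 9218982432/13 + 552966144*sqrt(3)/13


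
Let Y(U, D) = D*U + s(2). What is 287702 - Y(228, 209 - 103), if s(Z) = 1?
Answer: 263533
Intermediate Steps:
Y(U, D) = 1 + D*U (Y(U, D) = D*U + 1 = 1 + D*U)
287702 - Y(228, 209 - 103) = 287702 - (1 + (209 - 103)*228) = 287702 - (1 + 106*228) = 287702 - (1 + 24168) = 287702 - 1*24169 = 287702 - 24169 = 263533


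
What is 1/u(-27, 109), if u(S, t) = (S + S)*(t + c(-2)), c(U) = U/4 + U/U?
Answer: -1/5913 ≈ -0.00016912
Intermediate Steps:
c(U) = 1 + U/4 (c(U) = U*(¼) + 1 = U/4 + 1 = 1 + U/4)
u(S, t) = 2*S*(½ + t) (u(S, t) = (S + S)*(t + (1 + (¼)*(-2))) = (2*S)*(t + (1 - ½)) = (2*S)*(t + ½) = (2*S)*(½ + t) = 2*S*(½ + t))
1/u(-27, 109) = 1/(-27*(1 + 2*109)) = 1/(-27*(1 + 218)) = 1/(-27*219) = 1/(-5913) = -1/5913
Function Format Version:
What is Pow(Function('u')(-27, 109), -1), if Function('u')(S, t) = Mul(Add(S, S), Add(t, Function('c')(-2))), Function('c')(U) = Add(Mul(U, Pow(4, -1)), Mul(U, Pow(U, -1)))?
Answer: Rational(-1, 5913) ≈ -0.00016912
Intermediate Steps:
Function('c')(U) = Add(1, Mul(Rational(1, 4), U)) (Function('c')(U) = Add(Mul(U, Rational(1, 4)), 1) = Add(Mul(Rational(1, 4), U), 1) = Add(1, Mul(Rational(1, 4), U)))
Function('u')(S, t) = Mul(2, S, Add(Rational(1, 2), t)) (Function('u')(S, t) = Mul(Add(S, S), Add(t, Add(1, Mul(Rational(1, 4), -2)))) = Mul(Mul(2, S), Add(t, Add(1, Rational(-1, 2)))) = Mul(Mul(2, S), Add(t, Rational(1, 2))) = Mul(Mul(2, S), Add(Rational(1, 2), t)) = Mul(2, S, Add(Rational(1, 2), t)))
Pow(Function('u')(-27, 109), -1) = Pow(Mul(-27, Add(1, Mul(2, 109))), -1) = Pow(Mul(-27, Add(1, 218)), -1) = Pow(Mul(-27, 219), -1) = Pow(-5913, -1) = Rational(-1, 5913)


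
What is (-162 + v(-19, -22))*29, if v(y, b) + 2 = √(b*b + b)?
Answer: -4756 + 29*√462 ≈ -4132.7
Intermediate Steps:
v(y, b) = -2 + √(b + b²) (v(y, b) = -2 + √(b*b + b) = -2 + √(b² + b) = -2 + √(b + b²))
(-162 + v(-19, -22))*29 = (-162 + (-2 + √(-22*(1 - 22))))*29 = (-162 + (-2 + √(-22*(-21))))*29 = (-162 + (-2 + √462))*29 = (-164 + √462)*29 = -4756 + 29*√462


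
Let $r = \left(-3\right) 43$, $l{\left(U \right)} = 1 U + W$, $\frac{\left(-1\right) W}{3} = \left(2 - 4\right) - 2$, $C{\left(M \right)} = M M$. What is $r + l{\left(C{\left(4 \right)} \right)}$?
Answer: $-101$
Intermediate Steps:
$C{\left(M \right)} = M^{2}$
$W = 12$ ($W = - 3 \left(\left(2 - 4\right) - 2\right) = - 3 \left(-2 - 2\right) = \left(-3\right) \left(-4\right) = 12$)
$l{\left(U \right)} = 12 + U$ ($l{\left(U \right)} = 1 U + 12 = U + 12 = 12 + U$)
$r = -129$
$r + l{\left(C{\left(4 \right)} \right)} = -129 + \left(12 + 4^{2}\right) = -129 + \left(12 + 16\right) = -129 + 28 = -101$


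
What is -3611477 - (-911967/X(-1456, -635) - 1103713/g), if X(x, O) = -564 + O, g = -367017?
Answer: -1589578702221017/440053383 ≈ -3.6122e+6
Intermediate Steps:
-3611477 - (-911967/X(-1456, -635) - 1103713/g) = -3611477 - (-911967/(-564 - 635) - 1103713/(-367017)) = -3611477 - (-911967/(-1199) - 1103713*(-1/367017)) = -3611477 - (-911967*(-1/1199) + 1103713/367017) = -3611477 - (911967/1199 + 1103713/367017) = -3611477 - 1*336030744326/440053383 = -3611477 - 336030744326/440053383 = -1589578702221017/440053383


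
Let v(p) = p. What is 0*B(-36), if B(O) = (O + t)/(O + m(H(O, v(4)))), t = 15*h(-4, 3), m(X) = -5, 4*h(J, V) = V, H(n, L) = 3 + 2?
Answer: 0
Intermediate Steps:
H(n, L) = 5
h(J, V) = V/4
t = 45/4 (t = 15*((1/4)*3) = 15*(3/4) = 45/4 ≈ 11.250)
B(O) = (45/4 + O)/(-5 + O) (B(O) = (O + 45/4)/(O - 5) = (45/4 + O)/(-5 + O))
0*B(-36) = 0*((45/4 - 36)/(-5 - 36)) = 0*(-99/4/(-41)) = 0*(-1/41*(-99/4)) = 0*(99/164) = 0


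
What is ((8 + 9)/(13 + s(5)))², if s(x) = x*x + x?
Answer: 289/1849 ≈ 0.15630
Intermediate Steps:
s(x) = x + x² (s(x) = x² + x = x + x²)
((8 + 9)/(13 + s(5)))² = ((8 + 9)/(13 + 5*(1 + 5)))² = (17/(13 + 5*6))² = (17/(13 + 30))² = (17/43)² = 289/1849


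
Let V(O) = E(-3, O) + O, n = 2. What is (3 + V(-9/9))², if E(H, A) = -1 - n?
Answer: 1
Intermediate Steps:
E(H, A) = -3 (E(H, A) = -1 - 1*2 = -1 - 2 = -3)
V(O) = -3 + O
(3 + V(-9/9))² = (3 + (-3 - 9/9))² = (3 + (-3 - 9*⅑))² = (3 + (-3 - 1))² = (3 - 4)² = (-1)² = 1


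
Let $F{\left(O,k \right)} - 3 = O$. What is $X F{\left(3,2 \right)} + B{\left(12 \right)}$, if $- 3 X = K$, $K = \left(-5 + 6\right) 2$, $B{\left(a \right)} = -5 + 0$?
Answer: $-9$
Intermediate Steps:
$F{\left(O,k \right)} = 3 + O$
$B{\left(a \right)} = -5$
$K = 2$ ($K = 1 \cdot 2 = 2$)
$X = - \frac{2}{3}$ ($X = \left(- \frac{1}{3}\right) 2 = - \frac{2}{3} \approx -0.66667$)
$X F{\left(3,2 \right)} + B{\left(12 \right)} = - \frac{2 \left(3 + 3\right)}{3} - 5 = \left(- \frac{2}{3}\right) 6 - 5 = -4 - 5 = -9$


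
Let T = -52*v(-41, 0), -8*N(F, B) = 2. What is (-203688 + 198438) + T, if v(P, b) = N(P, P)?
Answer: -5237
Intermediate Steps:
N(F, B) = -¼ (N(F, B) = -⅛*2 = -¼)
v(P, b) = -¼
T = 13 (T = -52*(-¼) = 13)
(-203688 + 198438) + T = (-203688 + 198438) + 13 = -5250 + 13 = -5237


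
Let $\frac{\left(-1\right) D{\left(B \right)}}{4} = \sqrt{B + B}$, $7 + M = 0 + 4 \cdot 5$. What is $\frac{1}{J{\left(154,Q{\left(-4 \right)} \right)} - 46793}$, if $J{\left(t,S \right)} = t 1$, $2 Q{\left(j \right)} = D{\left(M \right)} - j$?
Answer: $- \frac{1}{46639} \approx -2.1441 \cdot 10^{-5}$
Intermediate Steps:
$M = 13$ ($M = -7 + \left(0 + 4 \cdot 5\right) = -7 + \left(0 + 20\right) = -7 + 20 = 13$)
$D{\left(B \right)} = - 4 \sqrt{2} \sqrt{B}$ ($D{\left(B \right)} = - 4 \sqrt{B + B} = - 4 \sqrt{2 B} = - 4 \sqrt{2} \sqrt{B}$)
$Q{\left(j \right)} = - 2 \sqrt{26} - \frac{j}{2}$ ($Q{\left(j \right)} = \frac{- 4 \sqrt{2} \sqrt{13} - j}{2} = \frac{- 4 \sqrt{26} - j}{2} = \frac{- j - 4 \sqrt{26}}{2} = - 2 \sqrt{26} - \frac{j}{2}$)
$J{\left(t,S \right)} = t$
$\frac{1}{J{\left(154,Q{\left(-4 \right)} \right)} - 46793} = \frac{1}{154 - 46793} = \frac{1}{-46639} = - \frac{1}{46639}$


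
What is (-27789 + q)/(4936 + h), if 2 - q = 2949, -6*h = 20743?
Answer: -184416/8873 ≈ -20.784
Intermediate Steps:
h = -20743/6 (h = -1/6*20743 = -20743/6 ≈ -3457.2)
q = -2947 (q = 2 - 1*2949 = 2 - 2949 = -2947)
(-27789 + q)/(4936 + h) = (-27789 - 2947)/(4936 - 20743/6) = -30736/8873/6 = -30736*6/8873 = -184416/8873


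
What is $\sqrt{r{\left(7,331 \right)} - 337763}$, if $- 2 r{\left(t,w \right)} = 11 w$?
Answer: $\frac{3 i \sqrt{150926}}{2} \approx 582.74 i$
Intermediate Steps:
$r{\left(t,w \right)} = - \frac{11 w}{2}$
$\sqrt{r{\left(7,331 \right)} - 337763} = \sqrt{\left(- \frac{11}{2}\right) 331 - 337763} = \sqrt{- \frac{3641}{2} - 337763} = \sqrt{- \frac{679167}{2}} = \frac{3 i \sqrt{150926}}{2}$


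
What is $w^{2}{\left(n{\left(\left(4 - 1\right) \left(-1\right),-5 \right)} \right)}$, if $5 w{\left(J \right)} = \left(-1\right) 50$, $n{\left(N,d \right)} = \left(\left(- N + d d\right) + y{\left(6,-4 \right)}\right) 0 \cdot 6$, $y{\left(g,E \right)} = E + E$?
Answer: $100$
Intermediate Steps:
$y{\left(g,E \right)} = 2 E$
$n{\left(N,d \right)} = 0$ ($n{\left(N,d \right)} = \left(\left(- N + d d\right) + 2 \left(-4\right)\right) 0 \cdot 6 = \left(\left(- N + d^{2}\right) - 8\right) 0 \cdot 6 = \left(\left(d^{2} - N\right) - 8\right) 0 \cdot 6 = \left(-8 + d^{2} - N\right) 0 \cdot 6 = 0 \cdot 6 = 0$)
$w{\left(J \right)} = -10$ ($w{\left(J \right)} = \frac{\left(-1\right) 50}{5} = \frac{1}{5} \left(-50\right) = -10$)
$w^{2}{\left(n{\left(\left(4 - 1\right) \left(-1\right),-5 \right)} \right)} = \left(-10\right)^{2} = 100$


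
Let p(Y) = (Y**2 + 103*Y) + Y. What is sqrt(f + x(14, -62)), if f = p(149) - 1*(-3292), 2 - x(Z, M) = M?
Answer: sqrt(41053) ≈ 202.62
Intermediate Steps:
p(Y) = Y**2 + 104*Y
x(Z, M) = 2 - M
f = 40989 (f = 149*(104 + 149) - 1*(-3292) = 149*253 + 3292 = 37697 + 3292 = 40989)
sqrt(f + x(14, -62)) = sqrt(40989 + (2 - 1*(-62))) = sqrt(40989 + (2 + 62)) = sqrt(40989 + 64) = sqrt(41053)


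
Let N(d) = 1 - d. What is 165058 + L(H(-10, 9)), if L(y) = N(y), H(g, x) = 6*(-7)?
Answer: 165101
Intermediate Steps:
H(g, x) = -42
L(y) = 1 - y
165058 + L(H(-10, 9)) = 165058 + (1 - 1*(-42)) = 165058 + (1 + 42) = 165058 + 43 = 165101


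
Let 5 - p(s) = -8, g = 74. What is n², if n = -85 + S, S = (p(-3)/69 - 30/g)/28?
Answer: 9231552492409/1277490564 ≈ 7226.3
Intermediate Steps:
p(s) = 13 (p(s) = 5 - 1*(-8) = 5 + 8 = 13)
S = -277/35742 (S = (13/69 - 30/74)/28 = (13*(1/69) - 30*1/74)*(1/28) = (13/69 - 15/37)*(1/28) = -554/2553*1/28 = -277/35742 ≈ -0.0077500)
n = -3038347/35742 (n = -85 - 277/35742 = -3038347/35742 ≈ -85.008)
n² = (-3038347/35742)² = 9231552492409/1277490564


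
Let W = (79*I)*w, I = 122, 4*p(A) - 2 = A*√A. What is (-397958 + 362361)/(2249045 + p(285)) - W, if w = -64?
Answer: 49920994269199116552/80931267427999 + 40580580*√285/80931267427999 ≈ 6.1683e+5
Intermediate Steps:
p(A) = ½ + A^(3/2)/4 (p(A) = ½ + (A*√A)/4 = ½ + A^(3/2)/4)
W = -616832 (W = (79*122)*(-64) = 9638*(-64) = -616832)
(-397958 + 362361)/(2249045 + p(285)) - W = (-397958 + 362361)/(2249045 + (½ + 285^(3/2)/4)) - 1*(-616832) = -35597/(2249045 + (½ + (285*√285)/4)) + 616832 = -35597/(2249045 + (½ + 285*√285/4)) + 616832 = -35597/(4498091/2 + 285*√285/4) + 616832 = 616832 - 35597/(4498091/2 + 285*√285/4)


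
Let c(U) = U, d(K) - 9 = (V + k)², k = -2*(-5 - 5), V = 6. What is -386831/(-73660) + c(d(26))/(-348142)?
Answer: 2321063119/442140340 ≈ 5.2496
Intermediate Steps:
k = 20 (k = -2*(-10) = 20)
d(K) = 685 (d(K) = 9 + (6 + 20)² = 9 + 26² = 9 + 676 = 685)
-386831/(-73660) + c(d(26))/(-348142) = -386831/(-73660) + 685/(-348142) = -386831*(-1/73660) + 685*(-1/348142) = 13339/2540 - 685/348142 = 2321063119/442140340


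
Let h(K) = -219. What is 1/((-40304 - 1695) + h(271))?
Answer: -1/42218 ≈ -2.3687e-5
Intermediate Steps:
1/((-40304 - 1695) + h(271)) = 1/((-40304 - 1695) - 219) = 1/(-41999 - 219) = 1/(-42218) = -1/42218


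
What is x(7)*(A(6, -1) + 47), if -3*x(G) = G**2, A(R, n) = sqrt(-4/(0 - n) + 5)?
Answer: -784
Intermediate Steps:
A(R, n) = sqrt(5 + 4/n) (A(R, n) = sqrt(-4*(-1/n) + 5) = sqrt(-(-4)/n + 5) = sqrt(4/n + 5) = sqrt(5 + 4/n))
x(G) = -G**2/3
x(7)*(A(6, -1) + 47) = (-1/3*7**2)*(sqrt(5 + 4/(-1)) + 47) = (-1/3*49)*(sqrt(5 + 4*(-1)) + 47) = -49*(sqrt(5 - 4) + 47)/3 = -49*(sqrt(1) + 47)/3 = -49*(1 + 47)/3 = -49/3*48 = -784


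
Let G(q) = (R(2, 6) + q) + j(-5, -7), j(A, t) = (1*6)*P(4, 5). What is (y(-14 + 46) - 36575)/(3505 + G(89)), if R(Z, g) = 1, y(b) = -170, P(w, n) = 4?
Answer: -36745/3619 ≈ -10.153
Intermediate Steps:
j(A, t) = 24 (j(A, t) = (1*6)*4 = 6*4 = 24)
G(q) = 25 + q (G(q) = (1 + q) + 24 = 25 + q)
(y(-14 + 46) - 36575)/(3505 + G(89)) = (-170 - 36575)/(3505 + (25 + 89)) = -36745/(3505 + 114) = -36745/3619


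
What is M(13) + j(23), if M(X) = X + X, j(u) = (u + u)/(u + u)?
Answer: 27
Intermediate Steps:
j(u) = 1 (j(u) = (2*u)/((2*u)) = (2*u)*(1/(2*u)) = 1)
M(X) = 2*X
M(13) + j(23) = 2*13 + 1 = 26 + 1 = 27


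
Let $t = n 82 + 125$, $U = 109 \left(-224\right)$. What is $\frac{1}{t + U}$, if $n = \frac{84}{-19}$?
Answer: $- \frac{19}{468417} \approx -4.0562 \cdot 10^{-5}$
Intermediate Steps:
$n = - \frac{84}{19}$ ($n = 84 \left(- \frac{1}{19}\right) = - \frac{84}{19} \approx -4.4211$)
$U = -24416$
$t = - \frac{4513}{19}$ ($t = \left(- \frac{84}{19}\right) 82 + 125 = - \frac{6888}{19} + 125 = - \frac{4513}{19} \approx -237.53$)
$\frac{1}{t + U} = \frac{1}{- \frac{4513}{19} - 24416} = \frac{1}{- \frac{468417}{19}} = - \frac{19}{468417}$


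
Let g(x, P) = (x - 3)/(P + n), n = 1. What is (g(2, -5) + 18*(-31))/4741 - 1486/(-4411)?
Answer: 1667233/7604564 ≈ 0.21924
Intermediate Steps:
g(x, P) = (-3 + x)/(1 + P) (g(x, P) = (x - 3)/(P + 1) = (-3 + x)/(1 + P))
(g(2, -5) + 18*(-31))/4741 - 1486/(-4411) = ((-3 + 2)/(1 - 5) + 18*(-31))/4741 - 1486/(-4411) = (-1/(-4) - 558)*(1/4741) - 1486*(-1/4411) = (-1/4*(-1) - 558)*(1/4741) + 1486/4411 = (1/4 - 558)*(1/4741) + 1486/4411 = -2231/4*1/4741 + 1486/4411 = -2231/18964 + 1486/4411 = 1667233/7604564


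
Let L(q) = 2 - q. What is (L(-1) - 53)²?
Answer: 2500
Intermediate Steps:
(L(-1) - 53)² = ((2 - 1*(-1)) - 53)² = ((2 + 1) - 53)² = (3 - 53)² = (-50)² = 2500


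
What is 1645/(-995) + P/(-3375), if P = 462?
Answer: -400771/223875 ≈ -1.7902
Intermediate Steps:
1645/(-995) + P/(-3375) = 1645/(-995) + 462/(-3375) = 1645*(-1/995) + 462*(-1/3375) = -329/199 - 154/1125 = -400771/223875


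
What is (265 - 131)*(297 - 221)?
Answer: 10184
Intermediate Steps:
(265 - 131)*(297 - 221) = 134*76 = 10184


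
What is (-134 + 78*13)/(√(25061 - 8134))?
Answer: 880*√16927/16927 ≈ 6.7638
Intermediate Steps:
(-134 + 78*13)/(√(25061 - 8134)) = (-134 + 1014)/(√16927) = 880*(√16927/16927) = 880*√16927/16927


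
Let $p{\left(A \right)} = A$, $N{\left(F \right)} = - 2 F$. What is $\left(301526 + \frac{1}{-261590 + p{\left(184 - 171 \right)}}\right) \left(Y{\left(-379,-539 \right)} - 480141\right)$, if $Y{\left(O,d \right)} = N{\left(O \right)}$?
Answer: $- \frac{37810023732048883}{261577} \approx -1.4455 \cdot 10^{11}$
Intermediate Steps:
$Y{\left(O,d \right)} = - 2 O$
$\left(301526 + \frac{1}{-261590 + p{\left(184 - 171 \right)}}\right) \left(Y{\left(-379,-539 \right)} - 480141\right) = \left(301526 + \frac{1}{-261590 + \left(184 - 171\right)}\right) \left(\left(-2\right) \left(-379\right) - 480141\right) = \left(301526 + \frac{1}{-261590 + \left(184 - 171\right)}\right) \left(758 - 480141\right) = \left(301526 + \frac{1}{-261590 + 13}\right) \left(-479383\right) = \left(301526 + \frac{1}{-261577}\right) \left(-479383\right) = \left(301526 - \frac{1}{261577}\right) \left(-479383\right) = \frac{78872266501}{261577} \left(-479383\right) = - \frac{37810023732048883}{261577}$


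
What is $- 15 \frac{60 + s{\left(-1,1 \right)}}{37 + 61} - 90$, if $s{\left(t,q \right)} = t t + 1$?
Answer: $- \frac{4875}{49} \approx -99.49$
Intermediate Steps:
$s{\left(t,q \right)} = 1 + t^{2}$ ($s{\left(t,q \right)} = t^{2} + 1 = 1 + t^{2}$)
$- 15 \frac{60 + s{\left(-1,1 \right)}}{37 + 61} - 90 = - 15 \frac{60 + \left(1 + \left(-1\right)^{2}\right)}{37 + 61} - 90 = - 15 \frac{60 + \left(1 + 1\right)}{98} - 90 = - 15 \left(60 + 2\right) \frac{1}{98} - 90 = - 15 \cdot 62 \cdot \frac{1}{98} - 90 = \left(-15\right) \frac{31}{49} - 90 = - \frac{465}{49} - 90 = - \frac{4875}{49}$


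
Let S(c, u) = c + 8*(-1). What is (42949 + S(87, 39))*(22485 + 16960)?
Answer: 1697239460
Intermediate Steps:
S(c, u) = -8 + c (S(c, u) = c - 8 = -8 + c)
(42949 + S(87, 39))*(22485 + 16960) = (42949 + (-8 + 87))*(22485 + 16960) = (42949 + 79)*39445 = 43028*39445 = 1697239460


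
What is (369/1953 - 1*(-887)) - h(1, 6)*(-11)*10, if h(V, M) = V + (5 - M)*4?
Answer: 120910/217 ≈ 557.19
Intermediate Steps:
h(V, M) = 20 + V - 4*M (h(V, M) = V + (20 - 4*M) = 20 + V - 4*M)
(369/1953 - 1*(-887)) - h(1, 6)*(-11)*10 = (369/1953 - 1*(-887)) - (20 + 1 - 4*6)*(-11)*10 = (369*(1/1953) + 887) - (20 + 1 - 24)*(-11)*10 = (41/217 + 887) - (-3*(-11))*10 = 192520/217 - 33*10 = 192520/217 - 1*330 = 192520/217 - 330 = 120910/217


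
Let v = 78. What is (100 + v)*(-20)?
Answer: -3560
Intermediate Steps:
(100 + v)*(-20) = (100 + 78)*(-20) = 178*(-20) = -3560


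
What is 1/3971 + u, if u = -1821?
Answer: -7231190/3971 ≈ -1821.0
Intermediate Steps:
1/3971 + u = 1/3971 - 1821 = -7231190/3971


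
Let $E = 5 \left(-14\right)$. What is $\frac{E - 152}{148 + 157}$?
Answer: $- \frac{222}{305} \approx -0.72787$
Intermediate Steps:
$E = -70$
$\frac{E - 152}{148 + 157} = \frac{-70 - 152}{148 + 157} = - \frac{222}{305}$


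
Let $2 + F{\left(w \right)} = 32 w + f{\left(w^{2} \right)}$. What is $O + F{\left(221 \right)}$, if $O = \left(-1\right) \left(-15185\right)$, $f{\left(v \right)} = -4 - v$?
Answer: $-26590$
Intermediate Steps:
$F{\left(w \right)} = -6 - w^{2} + 32 w$ ($F{\left(w \right)} = -2 - \left(4 + w^{2} - 32 w\right) = -6 - w^{2} + 32 w$)
$O = 15185$
$O + F{\left(221 \right)} = 15185 - 41775 = -26590$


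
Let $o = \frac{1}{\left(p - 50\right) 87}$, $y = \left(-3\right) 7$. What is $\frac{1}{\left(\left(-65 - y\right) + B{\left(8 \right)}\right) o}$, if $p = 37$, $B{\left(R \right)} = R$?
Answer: $\frac{377}{12} \approx 31.417$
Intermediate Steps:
$y = -21$
$o = - \frac{1}{1131}$ ($o = \frac{1}{\left(37 - 50\right) 87} = \frac{1}{-13} \cdot \frac{1}{87} = \left(- \frac{1}{13}\right) \frac{1}{87} = - \frac{1}{1131} \approx -0.00088417$)
$\frac{1}{\left(\left(-65 - y\right) + B{\left(8 \right)}\right) o} = \frac{1}{\left(\left(-65 - -21\right) + 8\right) \left(- \frac{1}{1131}\right)} = \frac{1}{\left(\left(-65 + 21\right) + 8\right) \left(- \frac{1}{1131}\right)} = \frac{1}{\left(-44 + 8\right) \left(- \frac{1}{1131}\right)} = \frac{1}{\left(-36\right) \left(- \frac{1}{1131}\right)} = \frac{1}{\frac{12}{377}} = \frac{377}{12}$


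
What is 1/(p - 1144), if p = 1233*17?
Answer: 1/19817 ≈ 5.0462e-5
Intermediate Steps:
p = 20961
1/(p - 1144) = 1/(20961 - 1144) = 1/19817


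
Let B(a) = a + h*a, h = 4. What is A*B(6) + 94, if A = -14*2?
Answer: -746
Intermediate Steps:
A = -28
B(a) = 5*a (B(a) = a + 4*a = 5*a)
A*B(6) + 94 = -140*6 + 94 = -28*30 + 94 = -840 + 94 = -746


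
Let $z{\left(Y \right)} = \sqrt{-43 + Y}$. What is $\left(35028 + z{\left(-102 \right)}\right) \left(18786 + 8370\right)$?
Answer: $951220368 + 27156 i \sqrt{145} \approx 9.5122 \cdot 10^{8} + 3.27 \cdot 10^{5} i$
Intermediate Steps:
$\left(35028 + z{\left(-102 \right)}\right) \left(18786 + 8370\right) = \left(35028 + \sqrt{-43 - 102}\right) \left(18786 + 8370\right) = \left(35028 + \sqrt{-145}\right) 27156 = \left(35028 + i \sqrt{145}\right) 27156 = 951220368 + 27156 i \sqrt{145}$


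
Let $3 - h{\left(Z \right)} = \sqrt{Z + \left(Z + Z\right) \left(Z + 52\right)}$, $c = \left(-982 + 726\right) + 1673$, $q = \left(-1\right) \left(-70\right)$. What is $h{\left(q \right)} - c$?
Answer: $-1414 - 35 \sqrt{14} \approx -1545.0$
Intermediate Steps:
$q = 70$
$c = 1417$ ($c = -256 + 1673 = 1417$)
$h{\left(Z \right)} = 3 - \sqrt{Z + 2 Z \left(52 + Z\right)}$ ($h{\left(Z \right)} = 3 - \sqrt{Z + \left(Z + Z\right) \left(Z + 52\right)} = 3 - \sqrt{Z + 2 Z \left(52 + Z\right)}$)
$h{\left(q \right)} - c = \left(3 - \sqrt{70 \left(105 + 2 \cdot 70\right)}\right) - 1417 = \left(3 - \sqrt{70 \left(105 + 140\right)}\right) - 1417 = \left(3 - \sqrt{70 \cdot 245}\right) - 1417 = \left(3 - \sqrt{17150}\right) - 1417 = \left(3 - 35 \sqrt{14}\right) - 1417 = -1414 - 35 \sqrt{14}$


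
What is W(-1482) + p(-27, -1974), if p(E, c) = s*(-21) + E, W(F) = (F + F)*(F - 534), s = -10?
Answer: 5975607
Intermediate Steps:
W(F) = 2*F*(-534 + F) (W(F) = (2*F)*(-534 + F) = 2*F*(-534 + F))
p(E, c) = 210 + E (p(E, c) = -10*(-21) + E = 210 + E)
W(-1482) + p(-27, -1974) = 2*(-1482)*(-534 - 1482) + (210 - 27) = 2*(-1482)*(-2016) + 183 = 5975424 + 183 = 5975607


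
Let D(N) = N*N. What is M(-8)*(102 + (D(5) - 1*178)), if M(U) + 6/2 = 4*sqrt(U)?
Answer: 153 - 408*I*sqrt(2) ≈ 153.0 - 577.0*I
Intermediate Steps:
D(N) = N**2
M(U) = -3 + 4*sqrt(U)
M(-8)*(102 + (D(5) - 1*178)) = (-3 + 4*sqrt(-8))*(102 + (5**2 - 1*178)) = (-3 + 4*(2*I*sqrt(2)))*(102 + (25 - 178)) = (-3 + 8*I*sqrt(2))*(102 - 153) = (-3 + 8*I*sqrt(2))*(-51) = 153 - 408*I*sqrt(2)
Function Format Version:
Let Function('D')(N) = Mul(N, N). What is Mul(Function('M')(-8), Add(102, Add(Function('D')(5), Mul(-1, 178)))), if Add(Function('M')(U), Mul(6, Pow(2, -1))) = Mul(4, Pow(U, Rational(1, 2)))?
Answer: Add(153, Mul(-408, I, Pow(2, Rational(1, 2)))) ≈ Add(153.00, Mul(-577.00, I))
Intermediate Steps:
Function('D')(N) = Pow(N, 2)
Function('M')(U) = Add(-3, Mul(4, Pow(U, Rational(1, 2))))
Mul(Function('M')(-8), Add(102, Add(Function('D')(5), Mul(-1, 178)))) = Mul(Add(-3, Mul(4, Pow(-8, Rational(1, 2)))), Add(102, Add(Pow(5, 2), Mul(-1, 178)))) = Mul(Add(-3, Mul(4, Mul(2, I, Pow(2, Rational(1, 2))))), Add(102, Add(25, -178))) = Mul(Add(-3, Mul(8, I, Pow(2, Rational(1, 2)))), Add(102, -153)) = Mul(Add(-3, Mul(8, I, Pow(2, Rational(1, 2)))), -51) = Add(153, Mul(-408, I, Pow(2, Rational(1, 2))))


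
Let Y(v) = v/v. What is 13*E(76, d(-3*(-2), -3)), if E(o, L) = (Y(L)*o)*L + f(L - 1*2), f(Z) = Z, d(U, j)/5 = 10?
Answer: 50024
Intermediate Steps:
d(U, j) = 50 (d(U, j) = 5*10 = 50)
Y(v) = 1
E(o, L) = -2 + L + L*o (E(o, L) = (1*o)*L + (L - 1*2) = o*L + (L - 2) = L*o + (-2 + L) = -2 + L + L*o)
13*E(76, d(-3*(-2), -3)) = 13*(-2 + 50 + 50*76) = 13*(-2 + 50 + 3800) = 13*3848 = 50024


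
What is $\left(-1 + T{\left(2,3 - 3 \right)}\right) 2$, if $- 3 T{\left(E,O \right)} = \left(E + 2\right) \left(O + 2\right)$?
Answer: $- \frac{22}{3} \approx -7.3333$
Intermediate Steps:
$T{\left(E,O \right)} = - \frac{\left(2 + E\right) \left(2 + O\right)}{3}$ ($T{\left(E,O \right)} = - \frac{\left(E + 2\right) \left(O + 2\right)}{3} = - \frac{\left(2 + E\right) \left(2 + O\right)}{3}$)
$\left(-1 + T{\left(2,3 - 3 \right)}\right) 2 = \left(-1 - \left(\frac{8}{3} + \frac{4 \left(3 - 3\right)}{3}\right)\right) 2 = \left(-1 - \left(\frac{8}{3} + 0\right)\right) 2 = \left(-1 + \left(- \frac{4}{3} - \frac{4}{3} + 0 + 0\right)\right) 2 = \left(-1 - \frac{8}{3}\right) 2 = \left(- \frac{11}{3}\right) 2 = - \frac{22}{3}$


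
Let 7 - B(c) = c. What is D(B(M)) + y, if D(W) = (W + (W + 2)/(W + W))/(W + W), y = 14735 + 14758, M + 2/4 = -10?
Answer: 36129557/1225 ≈ 29494.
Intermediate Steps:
M = -21/2 (M = -½ - 10 = -21/2 ≈ -10.500)
B(c) = 7 - c
y = 29493
D(W) = (W + (2 + W)/(2*W))/(2*W) (D(W) = (W + (2 + W)/((2*W)))/((2*W)) = (W + (2 + W)*(1/(2*W)))*(1/(2*W)) = (W + (2 + W)/(2*W))*(1/(2*W)) = (W + (2 + W)/(2*W))/(2*W))
D(B(M)) + y = (2 + (7 - 1*(-21/2)) + 2*(7 - 1*(-21/2))²)/(4*(7 - 1*(-21/2))²) + 29493 = (2 + (7 + 21/2) + 2*(7 + 21/2)²)/(4*(7 + 21/2)²) + 29493 = (2 + 35/2 + 2*(35/2)²)/(4*(35/2)²) + 29493 = (¼)*(4/1225)*(2 + 35/2 + 2*(1225/4)) + 29493 = (¼)*(4/1225)*(2 + 35/2 + 1225/2) + 29493 = (¼)*(4/1225)*632 + 29493 = 632/1225 + 29493 = 36129557/1225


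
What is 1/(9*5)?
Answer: 1/45 ≈ 0.022222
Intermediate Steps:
1/(9*5) = 1/45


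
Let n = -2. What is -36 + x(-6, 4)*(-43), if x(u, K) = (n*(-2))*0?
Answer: -36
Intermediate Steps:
x(u, K) = 0 (x(u, K) = -2*(-2)*0 = 4*0 = 0)
-36 + x(-6, 4)*(-43) = -36 + 0*(-43) = -36 + 0 = -36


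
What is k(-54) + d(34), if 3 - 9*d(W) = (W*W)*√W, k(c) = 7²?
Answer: 148/3 - 1156*√34/9 ≈ -699.62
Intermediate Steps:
k(c) = 49
d(W) = ⅓ - W^(5/2)/9 (d(W) = ⅓ - W*W*√W/9 = ⅓ - W²*√W/9 = ⅓ - W^(5/2)/9)
k(-54) + d(34) = 49 + (⅓ - 1156*√34/9) = 148/3 - 1156*√34/9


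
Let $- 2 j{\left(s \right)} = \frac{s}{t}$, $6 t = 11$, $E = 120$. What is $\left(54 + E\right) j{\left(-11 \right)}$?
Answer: $522$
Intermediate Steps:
$t = \frac{11}{6}$ ($t = \frac{1}{6} \cdot 11 = \frac{11}{6} \approx 1.8333$)
$j{\left(s \right)} = - \frac{3 s}{11}$ ($j{\left(s \right)} = - \frac{s \frac{1}{\frac{11}{6}}}{2} = - \frac{s \frac{6}{11}}{2} = - \frac{\frac{6}{11} s}{2} = - \frac{3 s}{11}$)
$\left(54 + E\right) j{\left(-11 \right)} = \left(54 + 120\right) \left(\left(- \frac{3}{11}\right) \left(-11\right)\right) = 174 \cdot 3 = 522$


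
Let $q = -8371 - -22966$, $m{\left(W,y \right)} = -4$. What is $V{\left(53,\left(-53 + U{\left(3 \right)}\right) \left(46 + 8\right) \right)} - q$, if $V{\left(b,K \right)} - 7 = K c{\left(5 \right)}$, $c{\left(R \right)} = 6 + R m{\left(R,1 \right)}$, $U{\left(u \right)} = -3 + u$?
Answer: $25480$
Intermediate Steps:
$c{\left(R \right)} = 6 - 4 R$ ($c{\left(R \right)} = 6 + R \left(-4\right) = 6 - 4 R$)
$V{\left(b,K \right)} = 7 - 14 K$ ($V{\left(b,K \right)} = 7 + K \left(6 - 20\right) = 7 + K \left(-14\right) = 7 - 14 K$)
$q = 14595$ ($q = -8371 + 22966 = 14595$)
$V{\left(53,\left(-53 + U{\left(3 \right)}\right) \left(46 + 8\right) \right)} - q = \left(7 - 14 \left(-53 + \left(-3 + 3\right)\right) \left(46 + 8\right)\right) - 14595 = \left(7 - 14 \left(-53 + 0\right) 54\right) - 14595 = \left(7 - 14 \left(\left(-53\right) 54\right)\right) - 14595 = \left(7 - -40068\right) - 14595 = \left(7 + 40068\right) - 14595 = 40075 - 14595 = 25480$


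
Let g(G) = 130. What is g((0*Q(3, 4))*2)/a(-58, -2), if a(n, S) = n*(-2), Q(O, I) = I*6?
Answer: 65/58 ≈ 1.1207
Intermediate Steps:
Q(O, I) = 6*I
a(n, S) = -2*n
g((0*Q(3, 4))*2)/a(-58, -2) = 130/((-2*(-58))) = 130/116 = 130*(1/116) = 65/58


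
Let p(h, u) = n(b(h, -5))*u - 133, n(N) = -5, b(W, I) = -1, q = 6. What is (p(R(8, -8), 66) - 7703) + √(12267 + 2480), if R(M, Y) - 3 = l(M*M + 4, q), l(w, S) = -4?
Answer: -8166 + √14747 ≈ -8044.6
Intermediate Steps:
R(M, Y) = -1 (R(M, Y) = 3 - 4 = -1)
p(h, u) = -133 - 5*u (p(h, u) = -5*u - 133 = -133 - 5*u)
(p(R(8, -8), 66) - 7703) + √(12267 + 2480) = ((-133 - 5*66) - 7703) + √(12267 + 2480) = ((-133 - 330) - 7703) + √14747 = (-463 - 7703) + √14747 = -8166 + √14747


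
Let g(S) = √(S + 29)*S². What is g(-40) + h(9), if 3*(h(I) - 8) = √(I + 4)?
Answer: 8 + √13/3 + 1600*I*√11 ≈ 9.2018 + 5306.6*I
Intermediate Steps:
h(I) = 8 + √(4 + I)/3 (h(I) = 8 + √(I + 4)/3 = 8 + √(4 + I)/3)
g(S) = S²*√(29 + S) (g(S) = √(29 + S)*S² = S²*√(29 + S))
g(-40) + h(9) = (-40)²*√(29 - 40) + (8 + √(4 + 9)/3) = 1600*√(-11) + (8 + √13/3) = 1600*(I*√11) + (8 + √13/3) = 1600*I*√11 + (8 + √13/3) = 8 + √13/3 + 1600*I*√11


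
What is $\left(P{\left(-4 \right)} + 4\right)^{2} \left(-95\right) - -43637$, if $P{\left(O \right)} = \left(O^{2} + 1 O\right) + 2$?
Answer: $12857$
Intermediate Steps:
$P{\left(O \right)} = 2 + O + O^{2}$ ($P{\left(O \right)} = \left(O^{2} + O\right) + 2 = \left(O + O^{2}\right) + 2 = 2 + O + O^{2}$)
$\left(P{\left(-4 \right)} + 4\right)^{2} \left(-95\right) - -43637 = \left(\left(2 - 4 + \left(-4\right)^{2}\right) + 4\right)^{2} \left(-95\right) - -43637 = \left(\left(2 - 4 + 16\right) + 4\right)^{2} \left(-95\right) + 43637 = \left(14 + 4\right)^{2} \left(-95\right) + 43637 = 18^{2} \left(-95\right) + 43637 = 324 \left(-95\right) + 43637 = -30780 + 43637 = 12857$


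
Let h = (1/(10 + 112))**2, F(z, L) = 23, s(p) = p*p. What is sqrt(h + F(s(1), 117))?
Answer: 3*sqrt(38037)/122 ≈ 4.7958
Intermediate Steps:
s(p) = p**2
h = 1/14884 (h = (1/122)**2 = 1/14884 ≈ 6.7186e-5)
sqrt(h + F(s(1), 117)) = sqrt(1/14884 + 23) = sqrt(342333/14884) = 3*sqrt(38037)/122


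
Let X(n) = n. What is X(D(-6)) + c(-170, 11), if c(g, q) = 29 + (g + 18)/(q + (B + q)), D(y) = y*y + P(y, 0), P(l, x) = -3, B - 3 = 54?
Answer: 4746/79 ≈ 60.076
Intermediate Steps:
B = 57 (B = 3 + 54 = 57)
D(y) = -3 + y**2 (D(y) = y*y - 3 = y**2 - 3 = -3 + y**2)
c(g, q) = 29 + (18 + g)/(57 + 2*q) (c(g, q) = 29 + (g + 18)/(q + (57 + q)) = 29 + (18 + g)/(57 + 2*q))
X(D(-6)) + c(-170, 11) = (-3 + (-6)**2) + (1671 - 170 + 58*11)/(57 + 2*11) = (-3 + 36) + (1671 - 170 + 638)/(57 + 22) = 33 + 2139/79 = 4746/79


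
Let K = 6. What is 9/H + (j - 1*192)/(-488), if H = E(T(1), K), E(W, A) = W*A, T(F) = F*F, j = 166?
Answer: 379/244 ≈ 1.5533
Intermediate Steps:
T(F) = F²
E(W, A) = A*W
H = 6 (H = 6*1² = 6*1 = 6)
9/H + (j - 1*192)/(-488) = 9/6 + (166 - 1*192)/(-488) = 9*(⅙) + (166 - 192)*(-1/488) = 3/2 - 26*(-1/488) = 3/2 + 13/244 = 379/244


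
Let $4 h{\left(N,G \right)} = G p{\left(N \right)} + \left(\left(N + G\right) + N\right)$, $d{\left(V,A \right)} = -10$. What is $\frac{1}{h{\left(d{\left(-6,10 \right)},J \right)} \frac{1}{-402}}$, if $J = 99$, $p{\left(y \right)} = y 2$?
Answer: $\frac{1608}{1901} \approx 0.84587$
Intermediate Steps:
$p{\left(y \right)} = 2 y$
$h{\left(N,G \right)} = \frac{N}{2} + \frac{G}{4} + \frac{G N}{2}$ ($h{\left(N,G \right)} = \frac{G 2 N + \left(\left(N + G\right) + N\right)}{4} = \frac{2 G N + \left(\left(G + N\right) + N\right)}{4} = \frac{2 G N + \left(G + 2 N\right)}{4} = \frac{G + 2 N + 2 G N}{4} = \frac{N}{2} + \frac{G}{4} + \frac{G N}{2}$)
$\frac{1}{h{\left(d{\left(-6,10 \right)},J \right)} \frac{1}{-402}} = \frac{1}{\left(\frac{1}{2} \left(-10\right) + \frac{1}{4} \cdot 99 + \frac{1}{2} \cdot 99 \left(-10\right)\right) \frac{1}{-402}} = \frac{1}{\left(-5 + \frac{99}{4} - 495\right) \left(- \frac{1}{402}\right)} = \frac{1}{\left(- \frac{1901}{4}\right) \left(- \frac{1}{402}\right)} = \frac{1}{\frac{1901}{1608}} = \frac{1608}{1901}$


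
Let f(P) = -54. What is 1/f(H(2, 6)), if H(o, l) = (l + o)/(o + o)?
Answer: -1/54 ≈ -0.018519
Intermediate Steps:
H(o, l) = (l + o)/(2*o) (H(o, l) = (l + o)/((2*o)) = (l + o)*(1/(2*o)) = (l + o)/(2*o))
1/f(H(2, 6)) = 1/(-54) = -1/54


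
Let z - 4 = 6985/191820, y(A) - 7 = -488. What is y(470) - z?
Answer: -18607937/38364 ≈ -485.04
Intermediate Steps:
y(A) = -481 (y(A) = 7 - 488 = -481)
z = 154853/38364 (z = 4 + 6985/191820 = 4 + 6985*(1/191820) = 4 + 1397/38364 = 154853/38364 ≈ 4.0364)
y(470) - z = -481 - 1*154853/38364 = -481 - 154853/38364 = -18607937/38364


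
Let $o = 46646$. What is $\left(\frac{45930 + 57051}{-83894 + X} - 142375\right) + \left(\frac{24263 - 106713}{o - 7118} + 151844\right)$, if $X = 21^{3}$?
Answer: $\frac{13962104307119}{1475046612} \approx 9465.5$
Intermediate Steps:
$X = 9261$
$\left(\frac{45930 + 57051}{-83894 + X} - 142375\right) + \left(\frac{24263 - 106713}{o - 7118} + 151844\right) = \left(\frac{45930 + 57051}{-83894 + 9261} - 142375\right) + \left(\frac{24263 - 106713}{46646 - 7118} + 151844\right) = \left(\frac{102981}{-74633} - 142375\right) + \left(- \frac{82450}{39528} + 151844\right) = \left(102981 \left(- \frac{1}{74633}\right) - 142375\right) + \left(\left(-82450\right) \frac{1}{39528} + 151844\right) = \left(- \frac{102981}{74633} - 142375\right) + \left(- \frac{41225}{19764} + 151844\right) = - \frac{10625976356}{74633} + \frac{3001003591}{19764} = \frac{13962104307119}{1475046612}$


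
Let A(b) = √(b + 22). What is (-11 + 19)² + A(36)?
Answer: 64 + √58 ≈ 71.616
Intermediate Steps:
A(b) = √(22 + b)
(-11 + 19)² + A(36) = (-11 + 19)² + √(22 + 36) = 8² + √58 = 64 + √58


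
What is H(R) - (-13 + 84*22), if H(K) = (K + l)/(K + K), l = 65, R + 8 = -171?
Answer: -328408/179 ≈ -1834.7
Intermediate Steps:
R = -179 (R = -8 - 171 = -179)
H(K) = (65 + K)/(2*K) (H(K) = (K + 65)/(K + K) = (65 + K)/((2*K)) = (65 + K)*(1/(2*K)) = (65 + K)/(2*K))
H(R) - (-13 + 84*22) = (1/2)*(65 - 179)/(-179) - (-13 + 84*22) = (1/2)*(-1/179)*(-114) - (-13 + 1848) = 57/179 - 1*1835 = 57/179 - 1835 = -328408/179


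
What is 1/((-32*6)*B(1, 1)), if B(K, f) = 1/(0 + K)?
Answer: -1/192 ≈ -0.0052083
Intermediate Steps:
B(K, f) = 1/K
1/((-32*6)*B(1, 1)) = 1/(-32*6/1) = 1/(-192*1) = 1/(-192) = -1/192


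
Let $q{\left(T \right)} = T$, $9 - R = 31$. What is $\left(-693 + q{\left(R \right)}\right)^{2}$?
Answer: $511225$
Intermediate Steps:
$R = -22$ ($R = 9 - 31 = -22$)
$\left(-693 + q{\left(R \right)}\right)^{2} = \left(-693 - 22\right)^{2} = \left(-715\right)^{2} = 511225$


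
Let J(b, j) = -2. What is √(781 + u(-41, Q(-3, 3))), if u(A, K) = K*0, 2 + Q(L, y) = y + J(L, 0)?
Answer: √781 ≈ 27.946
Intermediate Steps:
Q(L, y) = -4 + y (Q(L, y) = -2 + (y - 2) = -2 + (-2 + y) = -4 + y)
u(A, K) = 0
√(781 + u(-41, Q(-3, 3))) = √(781 + 0) = √781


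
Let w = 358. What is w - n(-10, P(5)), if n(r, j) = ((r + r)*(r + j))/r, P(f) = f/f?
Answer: 376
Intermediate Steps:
P(f) = 1
n(r, j) = 2*j + 2*r (n(r, j) = ((2*r)*(j + r))/r = (2*r*(j + r))/r = 2*j + 2*r)
w - n(-10, P(5)) = 358 - (2*1 + 2*(-10)) = 358 - (2 - 20) = 358 - 1*(-18) = 358 + 18 = 376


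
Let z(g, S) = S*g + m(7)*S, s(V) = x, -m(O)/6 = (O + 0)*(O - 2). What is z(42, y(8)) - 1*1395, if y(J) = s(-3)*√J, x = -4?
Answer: -1395 + 1344*√2 ≈ 505.70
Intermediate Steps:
m(O) = -6*O*(-2 + O) (m(O) = -6*(O + 0)*(O - 2) = -6*O*(-2 + O))
s(V) = -4
y(J) = -4*√J
z(g, S) = -210*S + S*g (z(g, S) = S*g + (6*7*(2 - 1*7))*S = S*g + (6*7*(2 - 7))*S = S*g + (6*7*(-5))*S = S*g - 210*S = -210*S + S*g)
z(42, y(8)) - 1*1395 = (-8*√2)*(-210 + 42) - 1*1395 = -8*√2*(-168) - 1395 = 1344*√2 - 1395 = -1395 + 1344*√2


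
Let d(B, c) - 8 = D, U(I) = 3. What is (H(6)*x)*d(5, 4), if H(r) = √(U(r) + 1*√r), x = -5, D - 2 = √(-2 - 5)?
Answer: 5*√(3 + √6)*(-10 - I*√7) ≈ -116.72 - 30.881*I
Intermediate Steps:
D = 2 + I*√7 (D = 2 + √(-2 - 5) = 2 + √(-7) = 2 + I*√7 ≈ 2.0 + 2.6458*I)
d(B, c) = 10 + I*√7 (d(B, c) = 8 + (2 + I*√7) = 10 + I*√7)
H(r) = √(3 + √r) (H(r) = √(3 + 1*√r) = √(3 + √r))
(H(6)*x)*d(5, 4) = (√(3 + √6)*(-5))*(10 + I*√7) = (-5*√(3 + √6))*(10 + I*√7) = -5*√(3 + √6)*(10 + I*√7)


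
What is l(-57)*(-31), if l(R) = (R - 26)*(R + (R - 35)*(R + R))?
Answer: 26838963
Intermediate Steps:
l(R) = (-26 + R)*(R + 2*R*(-35 + R)) (l(R) = (-26 + R)*(R + (-35 + R)*(2*R)) = (-26 + R)*(R + 2*R*(-35 + R)))
l(-57)*(-31) = -57*(1794 - 121*(-57) + 2*(-57)**2)*(-31) = -57*(1794 + 6897 + 2*3249)*(-31) = -57*(1794 + 6897 + 6498)*(-31) = -57*15189*(-31) = -865773*(-31) = 26838963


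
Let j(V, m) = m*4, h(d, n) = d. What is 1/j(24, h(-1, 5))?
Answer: -1/4 ≈ -0.25000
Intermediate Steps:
j(V, m) = 4*m
1/j(24, h(-1, 5)) = 1/(4*(-1)) = 1/(-4) = -1/4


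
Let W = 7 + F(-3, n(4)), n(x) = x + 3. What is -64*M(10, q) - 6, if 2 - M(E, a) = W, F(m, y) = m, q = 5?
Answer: 122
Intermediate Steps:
n(x) = 3 + x
W = 4 (W = 7 - 3 = 4)
M(E, a) = -2 (M(E, a) = 2 - 1*4 = 2 - 4 = -2)
-64*M(10, q) - 6 = -64*(-2) - 6 = 128 - 6 = 122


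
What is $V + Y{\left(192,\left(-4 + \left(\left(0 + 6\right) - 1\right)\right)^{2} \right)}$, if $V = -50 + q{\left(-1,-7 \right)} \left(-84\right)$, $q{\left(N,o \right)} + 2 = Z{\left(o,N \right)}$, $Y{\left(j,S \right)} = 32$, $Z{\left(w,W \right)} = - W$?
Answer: $66$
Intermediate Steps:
$q{\left(N,o \right)} = -2 - N$
$V = 34$ ($V = -50 + \left(-2 - -1\right) \left(-84\right) = -50 + \left(-2 + 1\right) \left(-84\right) = -50 - -84 = -50 + 84 = 34$)
$V + Y{\left(192,\left(-4 + \left(\left(0 + 6\right) - 1\right)\right)^{2} \right)} = 34 + 32 = 66$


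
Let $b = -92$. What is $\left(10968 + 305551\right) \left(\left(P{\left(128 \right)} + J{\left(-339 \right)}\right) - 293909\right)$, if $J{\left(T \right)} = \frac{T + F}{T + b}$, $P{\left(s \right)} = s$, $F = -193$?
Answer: $- \frac{40077344266001}{431} \approx -9.2987 \cdot 10^{10}$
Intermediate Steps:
$J{\left(T \right)} = \frac{-193 + T}{-92 + T}$ ($J{\left(T \right)} = \frac{T - 193}{T - 92} = \frac{-193 + T}{-92 + T}$)
$\left(10968 + 305551\right) \left(\left(P{\left(128 \right)} + J{\left(-339 \right)}\right) - 293909\right) = \left(10968 + 305551\right) \left(\left(128 + \frac{-193 - 339}{-92 - 339}\right) - 293909\right) = 316519 \left(\left(128 + \frac{1}{-431} \left(-532\right)\right) - 293909\right) = 316519 \left(\left(128 - - \frac{532}{431}\right) - 293909\right) = 316519 \left(\left(128 + \frac{532}{431}\right) - 293909\right) = 316519 \left(\frac{55700}{431} - 293909\right) = 316519 \left(- \frac{126619079}{431}\right) = - \frac{40077344266001}{431}$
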